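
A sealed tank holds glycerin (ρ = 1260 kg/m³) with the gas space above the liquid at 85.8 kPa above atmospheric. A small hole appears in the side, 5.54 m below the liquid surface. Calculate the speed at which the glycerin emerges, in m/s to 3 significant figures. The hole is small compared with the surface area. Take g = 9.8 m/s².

Take point 1 at the surface (v₁ ≈ 0) and point 2 at the hole (at atmospheric pressure). Bernoulli: P₁ + ρg h = P_atm + ½ρv₂².
With P₁ − P_atm = 85800 Pa, v₂ = √(2gh + 2ΔP/ρ) = √(2·9.8·5.54 + 2·85800/1260) = 15.6 m/s.

v ≈ 15.6 m/s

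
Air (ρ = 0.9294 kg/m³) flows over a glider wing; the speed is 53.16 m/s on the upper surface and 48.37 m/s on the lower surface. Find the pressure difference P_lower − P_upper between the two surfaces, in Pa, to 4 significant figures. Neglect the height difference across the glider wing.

The pressure is lower where the speed is higher: ΔP = ½ρ(v_up² − v_low²).
ΔP = ½·0.9294·(53.16² − 48.37²) = 226.0 Pa.

ΔP ≈ 226.0 Pa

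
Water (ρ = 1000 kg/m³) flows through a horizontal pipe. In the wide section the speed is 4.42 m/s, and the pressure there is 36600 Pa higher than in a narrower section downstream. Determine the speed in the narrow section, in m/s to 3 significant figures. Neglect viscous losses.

With h₁ = h₂, rearranging Bernoulli gives v₂ = √(v₁² + 2ΔP/ρ).
v₂ = √(4.42² + 2·36600/1000) = √(19.5 + 73.2) = 9.63 m/s.

v₂ ≈ 9.63 m/s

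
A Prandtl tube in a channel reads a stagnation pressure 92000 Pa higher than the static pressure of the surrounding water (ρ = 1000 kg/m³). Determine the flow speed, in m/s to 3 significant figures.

v = 13.6 m/s

At the stagnation point the flow is brought to rest, so Bernoulli gives P_stag − P_static = ½ρv².
v = √(2ΔP/ρ) = √(2·92000/1000) = 13.6 m/s.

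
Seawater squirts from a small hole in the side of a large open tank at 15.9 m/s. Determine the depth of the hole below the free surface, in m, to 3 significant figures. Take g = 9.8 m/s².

Inverting v = √(2gh) gives h = v² / 2g.
h = 15.9²/(2·9.8) = 253/19.60 = 12.9 m.

h = 12.9 m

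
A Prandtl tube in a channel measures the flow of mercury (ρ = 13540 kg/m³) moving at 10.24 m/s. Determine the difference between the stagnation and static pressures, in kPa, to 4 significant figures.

The dynamic pressure equals the rise in static pressure at the stagnation point: ΔP = ½ρv².
ΔP = ½·13540·10.24² = 709900 Pa.

ΔP = 709.9 kPa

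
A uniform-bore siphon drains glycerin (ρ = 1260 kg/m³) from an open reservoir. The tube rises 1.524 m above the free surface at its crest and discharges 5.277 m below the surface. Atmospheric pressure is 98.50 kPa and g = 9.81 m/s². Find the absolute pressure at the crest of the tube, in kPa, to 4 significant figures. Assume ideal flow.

The outlet speed comes from Torricelli: v = √(2g·5.277) = 10.18 m/s.
With constant cross-section the crest speed equals v; applying Bernoulli from the surface up to the crest, P_top = P_atm − ½ρv² − ρg·h_top.
P_top = 98500 − ½·1260·10.18² − 1260·9.81·1.524 = 14440 Pa.

P_top ≈ 14.44 kPa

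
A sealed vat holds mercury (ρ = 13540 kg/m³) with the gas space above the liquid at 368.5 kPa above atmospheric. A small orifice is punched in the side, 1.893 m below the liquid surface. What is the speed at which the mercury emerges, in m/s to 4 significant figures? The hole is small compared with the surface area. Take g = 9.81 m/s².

Take point 1 at the surface (v₁ ≈ 0) and point 2 at the hole (at atmospheric pressure). Bernoulli: P₁ + ρg h = P_atm + ½ρv₂².
With P₁ − P_atm = 368500 Pa, v₂ = √(2gh + 2ΔP/ρ) = √(2·9.81·1.893 + 2·368500/13540) = 9.569 m/s.

9.569 m/s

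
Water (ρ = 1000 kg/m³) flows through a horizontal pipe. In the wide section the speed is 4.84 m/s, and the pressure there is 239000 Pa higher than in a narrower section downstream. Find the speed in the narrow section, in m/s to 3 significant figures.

Along the level pipe P + ½ρv² is conserved, hence v₂² = v₁² + 2(P₁ − P₂)/ρ.
v₂ = √(4.84² + 2·239000/1000) = √(23.4 + 478) = 22.4 m/s.

22.4 m/s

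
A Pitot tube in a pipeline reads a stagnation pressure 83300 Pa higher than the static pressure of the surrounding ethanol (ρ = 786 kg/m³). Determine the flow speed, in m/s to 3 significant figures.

At the stagnation point the flow is brought to rest, so Bernoulli gives P_stag − P_static = ½ρv².
v = √(2ΔP/ρ) = √(2·83300/786) = 14.6 m/s.

v = 14.6 m/s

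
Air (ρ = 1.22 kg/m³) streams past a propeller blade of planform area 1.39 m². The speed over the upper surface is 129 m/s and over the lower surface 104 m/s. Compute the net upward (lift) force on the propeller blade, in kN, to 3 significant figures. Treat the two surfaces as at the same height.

From P + ½ρv² = const at equal height, P_low − P_up = ½ρ(v_up² − v_low²).
ΔP = ½·1.22·(129² − 104²) = 3550 Pa.
Lift = ΔP · A = 3550 × 1.39 = 4940 N.

F ≈ 4.94 kN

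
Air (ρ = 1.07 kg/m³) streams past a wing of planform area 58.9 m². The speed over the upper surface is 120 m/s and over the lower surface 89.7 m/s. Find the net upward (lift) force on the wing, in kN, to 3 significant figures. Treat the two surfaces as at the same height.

From P + ½ρv² = const at equal height, P_low − P_up = ½ρ(v_up² − v_low²).
ΔP = ½·1.07·(120² − 89.7²) = 3400 Pa.
Lift = ΔP · A = 3400 × 58.9 = 200000 N.

200 kN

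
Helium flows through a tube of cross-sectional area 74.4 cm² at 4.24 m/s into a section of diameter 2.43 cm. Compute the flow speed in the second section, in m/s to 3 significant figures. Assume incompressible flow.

v₂ ≈ 68.0 m/s

Continuity gives A₁v₁ = A₂v₂, so v₂ = (74.4 cm²)/(4.64 cm²) × 4.24 m/s = 68.0 m/s.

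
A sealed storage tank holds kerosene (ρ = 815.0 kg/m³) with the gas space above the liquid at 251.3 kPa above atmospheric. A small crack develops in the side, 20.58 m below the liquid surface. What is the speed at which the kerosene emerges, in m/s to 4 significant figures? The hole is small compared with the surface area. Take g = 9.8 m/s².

31.94 m/s

Take point 1 at the surface (v₁ ≈ 0) and point 2 at the hole (at atmospheric pressure). Bernoulli: P₁ + ρg h = P_atm + ½ρv₂².
With P₁ − P_atm = 251300 Pa, v₂ = √(2gh + 2ΔP/ρ) = √(2·9.8·20.58 + 2·251300/815.0) = 31.94 m/s.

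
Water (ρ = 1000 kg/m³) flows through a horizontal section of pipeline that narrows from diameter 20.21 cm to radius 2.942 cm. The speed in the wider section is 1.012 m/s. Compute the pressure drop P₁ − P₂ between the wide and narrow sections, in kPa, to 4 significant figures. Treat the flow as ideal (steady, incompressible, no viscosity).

ΔP = 70.76 kPa

Continuity gives A₁v₁ = A₂v₂, so v₂ = (320.8 cm²)/(27.19 cm²) × 1.012 m/s = 11.94 m/s.
The pipe is horizontal, so Bernoulli reduces to P₁ + ½ρv₁² = P₂ + ½ρv₂².
P₁ − P₂ = ½·1000·(11.94² − 1.012²) = ½·1000·141.5 = 70760 Pa.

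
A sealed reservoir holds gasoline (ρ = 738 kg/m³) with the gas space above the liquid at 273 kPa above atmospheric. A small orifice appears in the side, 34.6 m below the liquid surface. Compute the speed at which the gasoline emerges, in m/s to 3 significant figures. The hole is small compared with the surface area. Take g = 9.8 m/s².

Take point 1 at the surface (v₁ ≈ 0) and point 2 at the hole (at atmospheric pressure). Bernoulli: P₁ + ρg h = P_atm + ½ρv₂².
With P₁ − P_atm = 273000 Pa, v₂ = √(2gh + 2ΔP/ρ) = √(2·9.8·34.6 + 2·273000/738) = 37.7 m/s.

37.7 m/s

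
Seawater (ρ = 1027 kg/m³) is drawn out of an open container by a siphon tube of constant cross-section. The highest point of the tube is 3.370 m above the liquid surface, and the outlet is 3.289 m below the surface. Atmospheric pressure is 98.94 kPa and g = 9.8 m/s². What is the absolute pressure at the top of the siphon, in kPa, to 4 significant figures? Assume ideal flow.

P_top = 31.92 kPa

Bernoulli surface→outlet gives ½v² = g·h_out, so v = √(2·9.8·3.289) = 8.029 m/s.
The bore is uniform, so the speed at the crest is the same v. Bernoulli surface→crest: P_atm = P_top + ½ρv² + ρg·h_top.
P_top = 98940 − ½·1027·8.029² − 1027·9.8·3.370 = 31920 Pa.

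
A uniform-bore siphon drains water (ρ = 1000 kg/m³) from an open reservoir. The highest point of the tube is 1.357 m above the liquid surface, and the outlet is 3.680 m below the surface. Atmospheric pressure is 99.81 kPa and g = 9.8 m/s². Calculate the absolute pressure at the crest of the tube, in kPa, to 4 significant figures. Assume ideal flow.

P_top ≈ 50.45 kPa

From the surface to the outlet (both open to atmosphere, surface at rest): v = √(2g·h_out) = √(2·9.8·3.680) = 8.493 m/s.
With constant cross-section the crest speed equals v; applying Bernoulli from the surface up to the crest, P_top = P_atm − ½ρv² − ρg·h_top.
P_top = 99810 − ½·1000·8.493² − 1000·9.8·1.357 = 50450 Pa.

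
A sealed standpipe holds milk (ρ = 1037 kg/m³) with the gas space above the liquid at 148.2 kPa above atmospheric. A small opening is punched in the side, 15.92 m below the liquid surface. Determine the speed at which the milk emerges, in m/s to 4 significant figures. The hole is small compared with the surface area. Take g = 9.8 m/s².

Take point 1 at the surface (v₁ ≈ 0) and point 2 at the hole (at atmospheric pressure). Bernoulli: P₁ + ρg h = P_atm + ½ρv₂².
With P₁ − P_atm = 148200 Pa, v₂ = √(2gh + 2ΔP/ρ) = √(2·9.8·15.92 + 2·148200/1037) = 24.45 m/s.

24.45 m/s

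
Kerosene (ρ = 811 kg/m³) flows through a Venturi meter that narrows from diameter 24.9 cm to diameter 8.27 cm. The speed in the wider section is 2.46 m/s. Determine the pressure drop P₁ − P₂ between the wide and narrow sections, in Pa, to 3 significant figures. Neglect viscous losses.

ΔP ≈ 199000 Pa

Continuity gives A₁v₁ = A₂v₂, so v₂ = (487 cm²)/(53.7 cm²) × 2.46 m/s = 22.3 m/s.
Bernoulli (h₁ = h₂): P₁ − P₂ = ½ρ(v₂² − v₁²).
P₁ − P₂ = ½·811·(22.3² − 2.46²) = ½·811·491 = 199000 Pa.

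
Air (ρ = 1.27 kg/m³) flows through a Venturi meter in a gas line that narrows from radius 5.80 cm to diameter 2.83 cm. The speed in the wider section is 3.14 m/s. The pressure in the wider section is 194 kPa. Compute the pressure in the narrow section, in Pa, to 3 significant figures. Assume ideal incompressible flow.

The volume flow rate is constant, so v₂ = (A₁/A₂)v₁ = (106/6.29)·3.14 = 52.8 m/s.
With no height change, Bernoulli's equation is P₁ + ½ρv₁² = P₂ + ½ρv₂².
P₂ = P₁ − ½ρ(v₂² − v₁²) = 194000 − ½·1.27·(52.8² − 3.14²) = 194000 − 1760 = 192000 Pa.

P₂ ≈ 192000 Pa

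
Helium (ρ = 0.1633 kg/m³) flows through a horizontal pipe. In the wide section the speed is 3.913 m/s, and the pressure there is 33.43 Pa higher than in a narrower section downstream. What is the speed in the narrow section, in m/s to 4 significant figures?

v₂ ≈ 20.61 m/s

With h₁ = h₂, rearranging Bernoulli gives v₂ = √(v₁² + 2ΔP/ρ).
v₂ = √(3.913² + 2·33.43/0.1633) = √(15.31 + 409.4) = 20.61 m/s.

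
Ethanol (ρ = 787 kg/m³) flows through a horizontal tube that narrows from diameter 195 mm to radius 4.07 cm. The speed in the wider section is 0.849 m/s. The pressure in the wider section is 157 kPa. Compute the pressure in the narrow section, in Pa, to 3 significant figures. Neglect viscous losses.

By continuity, v₂ = v₁·A₁/A₂ = 0.849·(299/52.0) = 4.87 m/s.
Bernoulli (h₁ = h₂): P₁ − P₂ = ½ρ(v₂² − v₁²).
P₂ = P₁ − ½ρ(v₂² − v₁²) = 157000 − ½·787·(4.87² − 0.849²) = 157000 − 9060 = 148000 Pa.

148000 Pa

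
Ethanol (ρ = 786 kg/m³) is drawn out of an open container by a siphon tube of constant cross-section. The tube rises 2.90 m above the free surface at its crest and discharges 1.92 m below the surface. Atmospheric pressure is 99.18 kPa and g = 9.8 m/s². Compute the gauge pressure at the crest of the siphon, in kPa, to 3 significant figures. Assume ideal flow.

-37.1 kPa

Bernoulli surface→outlet gives ½v² = g·h_out, so v = √(2·9.8·1.92) = 6.13 m/s.
With constant cross-section the crest speed equals v; applying Bernoulli from the surface up to the crest, P_top = P_atm − ½ρv² − ρg·h_top.
P_top = 99180 − ½·786·6.13² − 786·9.8·2.90 = 62100 Pa. So P_gauge = P_top − P_atm = -37100 Pa.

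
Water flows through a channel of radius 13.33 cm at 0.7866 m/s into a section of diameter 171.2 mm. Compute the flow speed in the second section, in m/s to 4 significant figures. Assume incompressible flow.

By continuity, v₂ = v₁·A₁/A₂ = 0.7866·(558.2/230.2) = 1.908 m/s.

v₂ ≈ 1.908 m/s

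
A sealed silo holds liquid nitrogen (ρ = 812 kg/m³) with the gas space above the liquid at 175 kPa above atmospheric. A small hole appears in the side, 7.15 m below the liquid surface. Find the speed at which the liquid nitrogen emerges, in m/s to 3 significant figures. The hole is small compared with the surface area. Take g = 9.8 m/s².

v ≈ 23.9 m/s

Take point 1 at the surface (v₁ ≈ 0) and point 2 at the hole (at atmospheric pressure). Bernoulli: P₁ + ρg h = P_atm + ½ρv₂².
With P₁ − P_atm = 175000 Pa, v₂ = √(2gh + 2ΔP/ρ) = √(2·9.8·7.15 + 2·175000/812) = 23.9 m/s.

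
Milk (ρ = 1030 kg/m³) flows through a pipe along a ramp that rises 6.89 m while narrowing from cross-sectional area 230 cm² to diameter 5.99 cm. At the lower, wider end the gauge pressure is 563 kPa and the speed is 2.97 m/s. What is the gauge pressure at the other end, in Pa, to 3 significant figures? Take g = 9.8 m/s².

The volume flow rate is constant, so v₂ = (A₁/A₂)v₁ = (230/28.2)·2.97 = 24.2 m/s.
Applying Bernoulli between the two ends and solving for P₂: P₂ = P₁ + ½ρ(v₁² − v₂²) − ρgΔh.
P₂ = 563000 + ½·1030·(2.97² − 24.2²) − 1030·9.8·(+6.89) = 563000 + (-298000) − (69500) = 195000 Pa.

P₂ = 195000 Pa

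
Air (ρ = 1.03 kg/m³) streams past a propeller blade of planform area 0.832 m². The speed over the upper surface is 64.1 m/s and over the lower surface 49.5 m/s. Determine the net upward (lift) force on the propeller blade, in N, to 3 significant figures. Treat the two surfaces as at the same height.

The faster flow above has the lower pressure; Bernoulli (same height) gives ΔP = ½ρ(v_up² − v_low²).
ΔP = ½·1.03·(64.1² − 49.5²) = 854 Pa.
Lift = ΔP · A = 854 × 0.832 = 711 N.

711 N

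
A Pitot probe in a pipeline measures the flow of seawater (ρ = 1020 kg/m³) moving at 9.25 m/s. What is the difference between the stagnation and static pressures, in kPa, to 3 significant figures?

43.6 kPa

Bernoulli between the free stream and the stagnation point: ½ρv² = P_stag − P_static.
ΔP = ½·1020·9.25² = 43600 Pa.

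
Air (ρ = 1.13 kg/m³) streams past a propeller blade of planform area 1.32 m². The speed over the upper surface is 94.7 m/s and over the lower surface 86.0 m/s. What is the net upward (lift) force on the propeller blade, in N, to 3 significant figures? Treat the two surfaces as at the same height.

F ≈ 1170 N

From P + ½ρv² = const at equal height, P_low − P_up = ½ρ(v_up² − v_low²).
ΔP = ½·1.13·(94.7² − 86.0²) = 888 Pa.
Lift = ΔP · A = 888 × 1.32 = 1170 N.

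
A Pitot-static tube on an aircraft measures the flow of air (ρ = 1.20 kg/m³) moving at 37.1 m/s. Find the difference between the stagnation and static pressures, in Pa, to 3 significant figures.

Bernoulli between the free stream and the stagnation point: ½ρv² = P_stag − P_static.
ΔP = ½·1.20·37.1² = 826 Pa.

ΔP = 826 Pa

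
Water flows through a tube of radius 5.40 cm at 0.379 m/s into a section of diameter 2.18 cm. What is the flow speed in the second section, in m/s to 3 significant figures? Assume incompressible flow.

By continuity, v₂ = v₁·A₁/A₂ = 0.379·(91.6/3.73) = 9.30 m/s.

v₂ = 9.30 m/s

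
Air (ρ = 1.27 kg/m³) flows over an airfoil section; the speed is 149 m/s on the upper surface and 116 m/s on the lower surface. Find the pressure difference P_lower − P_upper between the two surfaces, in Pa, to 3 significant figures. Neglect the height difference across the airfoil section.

With negligible Δh, P + ½ρv² is constant, so P_low − P_up = ½ρ(v_up² − v_low²).
ΔP = ½·1.27·(149² − 116²) = 5550 Pa.

5550 Pa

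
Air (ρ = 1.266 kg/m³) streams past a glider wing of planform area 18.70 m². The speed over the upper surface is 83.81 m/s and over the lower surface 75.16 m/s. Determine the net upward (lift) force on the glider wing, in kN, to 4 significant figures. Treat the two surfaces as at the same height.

F ≈ 16.28 kN

From P + ½ρv² = const at equal height, P_low − P_up = ½ρ(v_up² − v_low²).
ΔP = ½·1.266·(83.81² − 75.16²) = 870.4 Pa.
Lift = ΔP · A = 870.4 × 18.70 = 16280 N.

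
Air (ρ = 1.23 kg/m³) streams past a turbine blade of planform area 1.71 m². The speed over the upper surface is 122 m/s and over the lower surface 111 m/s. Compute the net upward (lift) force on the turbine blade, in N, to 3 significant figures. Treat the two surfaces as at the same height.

With equal heights on the two surfaces, Bernoulli gives P_lower − P_upper = ½ρ(v_upper² − v_lower²).
ΔP = ½·1.23·(122² − 111²) = 1580 Pa.
Lift = ΔP · A = 1580 × 1.71 = 2700 N.

F = 2700 N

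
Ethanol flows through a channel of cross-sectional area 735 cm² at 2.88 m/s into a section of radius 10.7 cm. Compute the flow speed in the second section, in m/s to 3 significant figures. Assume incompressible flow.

v₂ = 5.89 m/s

The volume flow rate is constant, so v₂ = (A₁/A₂)v₁ = (735/360)·2.88 = 5.89 m/s.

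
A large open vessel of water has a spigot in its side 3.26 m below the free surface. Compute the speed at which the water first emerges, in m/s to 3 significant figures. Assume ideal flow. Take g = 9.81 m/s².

v ≈ 8.00 m/s

The surface is effectively still and both ends are open, so ½v² = gh and v = √(2·9.81·3.26) = 8.00 m/s.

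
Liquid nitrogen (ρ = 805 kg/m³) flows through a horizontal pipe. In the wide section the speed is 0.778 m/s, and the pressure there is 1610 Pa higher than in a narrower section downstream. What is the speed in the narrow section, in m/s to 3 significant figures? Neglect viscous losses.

Horizontal Bernoulli: P₁ + ½ρv₁² = P₂ + ½ρv₂², so v₂² = v₁² + 2(P₁ − P₂)/ρ.
v₂ = √(0.778² + 2·1610/805) = √(0.605 + 4.00) = 2.15 m/s.

v₂ ≈ 2.15 m/s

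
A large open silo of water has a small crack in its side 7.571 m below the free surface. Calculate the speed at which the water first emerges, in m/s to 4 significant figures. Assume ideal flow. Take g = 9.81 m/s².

Torricelli's result v = √(2gh) gives v = √(2·9.81·7.571) = 12.19 m/s.

v = 12.19 m/s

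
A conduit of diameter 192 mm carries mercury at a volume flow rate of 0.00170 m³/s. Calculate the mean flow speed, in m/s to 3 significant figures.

v ≈ 0.0587 m/s

Q = 0.00170 m³/s = 0.00170 m³/s.
v = Q/A = 0.00170 / 0.0290 = 0.0587 m/s.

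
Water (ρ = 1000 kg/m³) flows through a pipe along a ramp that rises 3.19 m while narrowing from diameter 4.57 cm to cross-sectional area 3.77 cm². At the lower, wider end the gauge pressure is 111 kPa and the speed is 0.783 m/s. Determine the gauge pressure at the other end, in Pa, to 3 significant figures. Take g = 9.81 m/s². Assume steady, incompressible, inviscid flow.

By continuity, v₂ = v₁·A₁/A₂ = 0.783·(16.4/3.77) = 3.41 m/s.
Applying Bernoulli between the two ends and solving for P₂: P₂ = P₁ + ½ρ(v₁² − v₂²) − ρgΔh.
P₂ = 111000 + ½·1000·(0.783² − 3.41²) − 1000·9.81·(+3.19) = 111000 + (-5500) − (31300) = 74200 Pa.

P₂ ≈ 74200 Pa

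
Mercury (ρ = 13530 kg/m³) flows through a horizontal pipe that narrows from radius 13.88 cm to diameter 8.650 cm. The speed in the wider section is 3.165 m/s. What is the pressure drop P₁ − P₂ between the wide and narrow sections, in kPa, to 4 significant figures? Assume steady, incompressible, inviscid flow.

Continuity gives A₁v₁ = A₂v₂, so v₂ = (605.2 cm²)/(58.77 cm²) × 3.165 m/s = 32.60 m/s.
The pipe is horizontal, so Bernoulli reduces to P₁ + ½ρv₁² = P₂ + ½ρv₂².
P₁ − P₂ = ½·13530·(32.60² − 3.165²) = ½·13530·1053 = 7121000 Pa.

ΔP = 7121 kPa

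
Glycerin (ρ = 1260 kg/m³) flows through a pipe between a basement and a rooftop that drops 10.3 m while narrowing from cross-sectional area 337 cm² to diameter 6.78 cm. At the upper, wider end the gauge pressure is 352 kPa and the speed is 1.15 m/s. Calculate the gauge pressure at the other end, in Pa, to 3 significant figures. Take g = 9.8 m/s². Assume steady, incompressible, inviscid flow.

Mass conservation (A₁v₁ = A₂v₂) gives v₂ = 1.15 × 337/36.1 = 10.7 m/s.
Applying Bernoulli between the two ends and solving for P₂: P₂ = P₁ + ½ρ(v₁² − v₂²) − ρgΔh.
P₂ = 352000 + ½·1260·(1.15² − 10.7²) − 1260·9.8·(−10.3) = 352000 + (-71800) − (-127000) = 407000 Pa.

P₂ ≈ 407000 Pa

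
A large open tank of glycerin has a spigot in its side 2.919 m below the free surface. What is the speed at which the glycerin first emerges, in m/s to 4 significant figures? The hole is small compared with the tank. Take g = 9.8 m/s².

Torricelli's result v = √(2gh) gives v = √(2·9.8·2.919) = 7.564 m/s.

v ≈ 7.564 m/s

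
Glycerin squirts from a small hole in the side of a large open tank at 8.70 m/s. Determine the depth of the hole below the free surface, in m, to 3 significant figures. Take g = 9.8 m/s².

3.86 m

Inverting v = √(2gh) gives h = v² / 2g.
h = 8.70²/(2·9.8) = 75.7/19.60 = 3.86 m.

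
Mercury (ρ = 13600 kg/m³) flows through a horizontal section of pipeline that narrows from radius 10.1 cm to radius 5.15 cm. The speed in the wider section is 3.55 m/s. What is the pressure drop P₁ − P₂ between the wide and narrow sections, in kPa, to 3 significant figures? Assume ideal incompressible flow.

ΔP = 1180 kPa

Continuity gives A₁v₁ = A₂v₂, so v₂ = (320 cm²)/(83.3 cm²) × 3.55 m/s = 13.7 m/s.
The pipe is horizontal, so Bernoulli reduces to P₁ + ½ρv₁² = P₂ + ½ρv₂².
P₁ − P₂ = ½·13600·(13.7² − 3.55²) = ½·13600·174 = 1180000 Pa.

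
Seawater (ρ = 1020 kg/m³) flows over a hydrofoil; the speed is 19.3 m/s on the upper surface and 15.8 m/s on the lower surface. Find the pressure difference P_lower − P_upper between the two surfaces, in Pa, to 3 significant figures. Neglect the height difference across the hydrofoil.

ΔP = 62700 Pa

With negligible Δh, P + ½ρv² is constant, so P_low − P_up = ½ρ(v_up² − v_low²).
ΔP = ½·1020·(19.3² − 15.8²) = 62700 Pa.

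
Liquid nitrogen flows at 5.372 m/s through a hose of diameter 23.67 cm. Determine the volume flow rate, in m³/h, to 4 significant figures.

Q ≈ 851.0 m³/h

Q = A·v = 0.04400 m² × 5.372 m/s = 0.2364 m³/s.
Converting: 0.2364 m³/s × 3600 = 851.0 m³/h.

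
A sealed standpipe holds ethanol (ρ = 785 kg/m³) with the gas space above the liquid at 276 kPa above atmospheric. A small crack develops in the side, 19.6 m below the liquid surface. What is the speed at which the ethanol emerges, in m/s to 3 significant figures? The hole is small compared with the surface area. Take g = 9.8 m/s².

v ≈ 33.0 m/s

Take point 1 at the surface (v₁ ≈ 0) and point 2 at the hole (at atmospheric pressure). Bernoulli: P₁ + ρg h = P_atm + ½ρv₂².
With P₁ − P_atm = 276000 Pa, v₂ = √(2gh + 2ΔP/ρ) = √(2·9.8·19.6 + 2·276000/785) = 33.0 m/s.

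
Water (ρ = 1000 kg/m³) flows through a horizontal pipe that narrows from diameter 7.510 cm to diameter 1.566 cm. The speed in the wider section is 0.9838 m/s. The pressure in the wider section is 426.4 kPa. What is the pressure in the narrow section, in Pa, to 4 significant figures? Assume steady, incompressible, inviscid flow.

Mass conservation (A₁v₁ = A₂v₂) gives v₂ = 0.9838 × 44.30/1.926 = 22.63 m/s.
Along the horizontal streamline, P + ½ρv² is constant.
P₂ = P₁ − ½ρ(v₂² − v₁²) = 426400 − ½·1000·(22.63² − 0.9838²) = 426400 − 255500 = 170900 Pa.

P₂ ≈ 170900 Pa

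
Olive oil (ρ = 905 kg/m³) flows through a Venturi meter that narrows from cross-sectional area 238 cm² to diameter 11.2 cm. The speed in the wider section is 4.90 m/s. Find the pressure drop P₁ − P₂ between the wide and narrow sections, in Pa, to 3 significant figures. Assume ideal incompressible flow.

ΔP ≈ 52500 Pa

Continuity gives A₁v₁ = A₂v₂, so v₂ = (238 cm²)/(98.5 cm²) × 4.90 m/s = 11.8 m/s.
Along the horizontal streamline, P + ½ρv² is constant.
P₁ − P₂ = ½·905·(11.8² − 4.90²) = ½·905·116 = 52500 Pa.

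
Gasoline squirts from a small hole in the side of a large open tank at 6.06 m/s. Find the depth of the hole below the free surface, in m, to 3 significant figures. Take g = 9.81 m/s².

h = 1.87 m

Torricelli: v = √(2gh), so h = v²/(2g).
h = 6.06²/(2·9.81) = 36.7/19.62 = 1.87 m.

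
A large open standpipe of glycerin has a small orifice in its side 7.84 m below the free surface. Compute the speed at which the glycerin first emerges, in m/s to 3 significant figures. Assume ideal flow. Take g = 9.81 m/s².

v ≈ 12.4 m/s

Torricelli's result v = √(2gh) gives v = √(2·9.81·7.84) = 12.4 m/s.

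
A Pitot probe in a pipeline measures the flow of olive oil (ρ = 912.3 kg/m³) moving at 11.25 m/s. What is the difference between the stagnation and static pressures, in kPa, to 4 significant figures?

57.73 kPa

The dynamic pressure equals the rise in static pressure at the stagnation point: ΔP = ½ρv².
ΔP = ½·912.3·11.25² = 57730 Pa.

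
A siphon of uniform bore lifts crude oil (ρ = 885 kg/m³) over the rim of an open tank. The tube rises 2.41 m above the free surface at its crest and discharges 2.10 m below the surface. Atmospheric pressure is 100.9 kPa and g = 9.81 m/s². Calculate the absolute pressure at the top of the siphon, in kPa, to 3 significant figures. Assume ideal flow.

P_top = 61.7 kPa

The outlet speed comes from Torricelli: v = √(2g·2.10) = 6.42 m/s.
Continuity keeps v the same throughout the tube; from surface to crest, P_atm + 0 = P_top + ½ρv² + ρg·h_top.
P_top = 100900 − ½·885·6.42² − 885·9.81·2.41 = 61700 Pa.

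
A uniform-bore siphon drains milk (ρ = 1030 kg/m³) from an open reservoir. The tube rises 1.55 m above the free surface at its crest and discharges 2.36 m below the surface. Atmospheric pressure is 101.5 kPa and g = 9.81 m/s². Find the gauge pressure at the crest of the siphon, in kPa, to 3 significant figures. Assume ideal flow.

From the surface to the outlet (both open to atmosphere, surface at rest): v = √(2g·h_out) = √(2·9.81·2.36) = 6.80 m/s.
With constant cross-section the crest speed equals v; applying Bernoulli from the surface up to the crest, P_top = P_atm − ½ρv² − ρg·h_top.
P_top = 101500 − ½·1030·6.80² − 1030·9.81·1.55 = 62000 Pa. So P_gauge = P_top − P_atm = -39500 Pa.

P_gauge ≈ -39.5 kPa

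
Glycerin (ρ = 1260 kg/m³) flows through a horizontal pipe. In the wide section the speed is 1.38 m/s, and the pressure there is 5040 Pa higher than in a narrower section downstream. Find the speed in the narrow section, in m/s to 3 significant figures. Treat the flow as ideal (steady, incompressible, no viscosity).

With h₁ = h₂, rearranging Bernoulli gives v₂ = √(v₁² + 2ΔP/ρ).
v₂ = √(1.38² + 2·5040/1260) = √(1.90 + 8.00) = 3.15 m/s.

3.15 m/s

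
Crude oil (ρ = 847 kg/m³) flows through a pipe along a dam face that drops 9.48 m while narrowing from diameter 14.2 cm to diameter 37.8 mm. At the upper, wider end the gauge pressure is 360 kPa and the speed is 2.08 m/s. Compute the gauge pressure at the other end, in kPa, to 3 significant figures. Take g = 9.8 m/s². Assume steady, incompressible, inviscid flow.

75.6 kPa

Continuity gives A₁v₁ = A₂v₂, so v₂ = (158 cm²)/(11.2 cm²) × 2.08 m/s = 29.4 m/s.
Energy conservation along the streamline gives P₂ = P₁ − ½ρ(v₂² − v₁²) − ρg(h₂ − h₁).
P₂ = 360000 + ½·847·(2.08² − 29.4²) − 847·9.8·(−9.48) = 360000 + (-363000) − (-78700) = 75600 Pa.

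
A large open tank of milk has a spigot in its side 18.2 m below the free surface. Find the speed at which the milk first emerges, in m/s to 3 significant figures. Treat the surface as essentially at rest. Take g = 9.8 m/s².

18.9 m/s

The surface is effectively still and both ends are open, so ½v² = gh and v = √(2·9.8·18.2) = 18.9 m/s.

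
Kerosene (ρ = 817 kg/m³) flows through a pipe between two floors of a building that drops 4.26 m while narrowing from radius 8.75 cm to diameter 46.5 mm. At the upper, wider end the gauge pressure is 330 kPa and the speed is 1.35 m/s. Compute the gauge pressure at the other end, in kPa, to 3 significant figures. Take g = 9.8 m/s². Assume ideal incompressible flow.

P₂ ≈ 216 kPa

By continuity, v₂ = v₁·A₁/A₂ = 1.35·(241/17.0) = 19.1 m/s.
Bernoulli: P₁ + ½ρv₁² + ρg h₁ = P₂ + ½ρv₂² + ρg h₂, so P₂ = P₁ + ½ρ(v₁² − v₂²) − ρg(h₂ − h₁).
P₂ = 330000 + ½·817·(1.35² − 19.1²) − 817·9.8·(−4.26) = 330000 + (-149000) − (-34100) = 216000 Pa.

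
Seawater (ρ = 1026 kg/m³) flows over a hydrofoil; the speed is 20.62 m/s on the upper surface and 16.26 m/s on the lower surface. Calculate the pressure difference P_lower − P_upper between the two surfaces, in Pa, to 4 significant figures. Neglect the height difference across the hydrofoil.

82490 Pa

With negligible Δh, P + ½ρv² is constant, so P_low − P_up = ½ρ(v_up² − v_low²).
ΔP = ½·1026·(20.62² − 16.26²) = 82490 Pa.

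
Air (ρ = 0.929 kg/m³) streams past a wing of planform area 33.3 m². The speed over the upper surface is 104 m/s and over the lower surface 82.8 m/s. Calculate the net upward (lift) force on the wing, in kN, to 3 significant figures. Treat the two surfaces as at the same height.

With equal heights on the two surfaces, Bernoulli gives P_lower − P_upper = ½ρ(v_upper² − v_lower²).
ΔP = ½·0.929·(104² − 82.8²) = 1840 Pa.
Lift = ΔP · A = 1840 × 33.3 = 61300 N.

F = 61.3 kN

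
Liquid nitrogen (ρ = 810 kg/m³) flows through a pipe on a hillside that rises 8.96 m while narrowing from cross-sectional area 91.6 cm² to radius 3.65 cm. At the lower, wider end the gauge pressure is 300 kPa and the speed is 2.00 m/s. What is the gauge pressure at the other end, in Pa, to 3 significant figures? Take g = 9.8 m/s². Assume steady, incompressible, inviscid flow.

The volume flow rate is constant, so v₂ = (A₁/A₂)v₁ = (91.6/41.9)·2.00 = 4.38 m/s.
Energy conservation along the streamline gives P₂ = P₁ − ½ρ(v₂² − v₁²) − ρg(h₂ − h₁).
P₂ = 300000 + ½·810·(2.00² − 4.38²) − 810·9.8·(+8.96) = 300000 + (-6140) − (71100) = 223000 Pa.

P₂ = 223000 Pa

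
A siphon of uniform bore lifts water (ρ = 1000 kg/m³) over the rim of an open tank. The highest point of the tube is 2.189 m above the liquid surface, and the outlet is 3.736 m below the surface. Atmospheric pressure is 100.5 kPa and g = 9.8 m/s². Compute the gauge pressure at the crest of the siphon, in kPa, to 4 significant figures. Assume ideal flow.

Bernoulli surface→outlet gives ½v² = g·h_out, so v = √(2·9.8·3.736) = 8.557 m/s.
The bore is uniform, so the speed at the crest is the same v. Bernoulli surface→crest: P_atm = P_top + ½ρv² + ρg·h_top.
P_top = 100500 − ½·1000·8.557² − 1000·9.8·2.189 = 42440 Pa. So P_gauge = P_top − P_atm = -58060 Pa.

P_gauge = -58.06 kPa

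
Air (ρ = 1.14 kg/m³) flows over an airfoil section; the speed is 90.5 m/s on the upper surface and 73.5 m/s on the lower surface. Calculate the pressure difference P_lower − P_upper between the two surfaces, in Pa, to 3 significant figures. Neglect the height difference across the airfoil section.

ΔP = 1590 Pa

The pressure is lower where the speed is higher: ΔP = ½ρ(v_up² − v_low²).
ΔP = ½·1.14·(90.5² − 73.5²) = 1590 Pa.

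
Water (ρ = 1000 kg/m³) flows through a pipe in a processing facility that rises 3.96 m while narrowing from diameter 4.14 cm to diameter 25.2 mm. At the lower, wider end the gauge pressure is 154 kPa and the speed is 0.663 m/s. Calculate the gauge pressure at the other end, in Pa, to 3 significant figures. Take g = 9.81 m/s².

Continuity gives A₁v₁ = A₂v₂, so v₂ = (13.5 cm²)/(4.99 cm²) × 0.663 m/s = 1.79 m/s.
Applying Bernoulli between the two ends and solving for P₂: P₂ = P₁ + ½ρ(v₁² − v₂²) − ρgΔh.
P₂ = 154000 + ½·1000·(0.663² − 1.79²) − 1000·9.81·(+3.96) = 154000 + (-1380) − (38800) = 114000 Pa.

P₂ = 114000 Pa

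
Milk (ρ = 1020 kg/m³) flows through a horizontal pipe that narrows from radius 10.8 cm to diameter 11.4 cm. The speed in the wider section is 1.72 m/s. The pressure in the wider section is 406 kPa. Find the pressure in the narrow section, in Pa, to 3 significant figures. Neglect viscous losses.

P₂ ≈ 388000 Pa

Continuity gives A₁v₁ = A₂v₂, so v₂ = (366 cm²)/(102 cm²) × 1.72 m/s = 6.17 m/s.
Along the horizontal streamline, P + ½ρv² is constant.
P₂ = P₁ − ½ρ(v₂² − v₁²) = 406000 − ½·1020·(6.17² − 1.72²) = 406000 − 17900 = 388000 Pa.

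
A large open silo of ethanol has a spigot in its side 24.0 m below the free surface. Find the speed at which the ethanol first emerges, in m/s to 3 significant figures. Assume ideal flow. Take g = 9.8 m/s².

21.7 m/s

The surface is effectively still and both ends are open, so ½v² = gh and v = √(2·9.8·24.0) = 21.7 m/s.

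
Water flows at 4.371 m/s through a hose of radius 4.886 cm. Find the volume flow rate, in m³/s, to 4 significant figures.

0.03278 m³/s

Q = A·v = 0.007500 m² × 4.371 m/s = 0.03278 m³/s.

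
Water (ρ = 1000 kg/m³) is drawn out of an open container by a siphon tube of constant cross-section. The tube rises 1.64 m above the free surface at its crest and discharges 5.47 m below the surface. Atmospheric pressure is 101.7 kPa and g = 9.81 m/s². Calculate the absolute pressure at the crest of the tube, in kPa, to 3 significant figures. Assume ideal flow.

From the surface to the outlet (both open to atmosphere, surface at rest): v = √(2g·h_out) = √(2·9.81·5.47) = 10.4 m/s.
With constant cross-section the crest speed equals v; applying Bernoulli from the surface up to the crest, P_top = P_atm − ½ρv² − ρg·h_top.
P_top = 101700 − ½·1000·10.4² − 1000·9.81·1.64 = 32000 Pa.

P_top ≈ 32.0 kPa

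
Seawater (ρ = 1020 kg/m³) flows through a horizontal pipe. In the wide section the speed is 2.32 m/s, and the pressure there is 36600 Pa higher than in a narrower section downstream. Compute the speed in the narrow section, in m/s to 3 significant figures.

Horizontal Bernoulli: P₁ + ½ρv₁² = P₂ + ½ρv₂², so v₂² = v₁² + 2(P₁ − P₂)/ρ.
v₂ = √(2.32² + 2·36600/1020) = √(5.38 + 71.8) = 8.78 m/s.

v₂ = 8.78 m/s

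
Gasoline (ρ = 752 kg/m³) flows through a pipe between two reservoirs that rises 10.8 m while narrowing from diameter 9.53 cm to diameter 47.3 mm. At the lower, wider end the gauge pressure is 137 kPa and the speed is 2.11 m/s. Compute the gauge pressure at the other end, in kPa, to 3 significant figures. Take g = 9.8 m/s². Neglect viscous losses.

Continuity gives A₁v₁ = A₂v₂, so v₂ = (71.3 cm²)/(17.6 cm²) × 2.11 m/s = 8.57 m/s.
Bernoulli: P₁ + ½ρv₁² + ρg h₁ = P₂ + ½ρv₂² + ρg h₂, so P₂ = P₁ + ½ρ(v₁² − v₂²) − ρg(h₂ − h₁).
P₂ = 137000 + ½·752·(2.11² − 8.57²) − 752·9.8·(+10.8) = 137000 + (-25900) − (79600) = 31500 Pa.

P₂ ≈ 31.5 kPa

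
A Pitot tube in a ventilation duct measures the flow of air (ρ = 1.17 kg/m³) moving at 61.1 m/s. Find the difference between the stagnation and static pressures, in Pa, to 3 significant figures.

The dynamic pressure equals the rise in static pressure at the stagnation point: ΔP = ½ρv².
ΔP = ½·1.17·61.1² = 2180 Pa.

ΔP ≈ 2180 Pa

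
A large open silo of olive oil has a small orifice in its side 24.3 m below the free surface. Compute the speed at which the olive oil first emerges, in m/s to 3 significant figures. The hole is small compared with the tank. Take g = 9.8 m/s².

Bernoulli from surface to hole (P equal, v_surface ≈ 0): v = √(2gh) = √(2×9.8×24.3) = 21.8 m/s.

v ≈ 21.8 m/s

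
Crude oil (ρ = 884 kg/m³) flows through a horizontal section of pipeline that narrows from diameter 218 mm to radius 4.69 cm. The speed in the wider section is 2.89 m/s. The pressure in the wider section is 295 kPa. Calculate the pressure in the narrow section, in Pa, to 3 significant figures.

The volume flow rate is constant, so v₂ = (A₁/A₂)v₁ = (373/69.1)·2.89 = 15.6 m/s.
Along the horizontal streamline, P + ½ρv² is constant.
P₂ = P₁ − ½ρ(v₂² − v₁²) = 295000 − ½·884·(15.6² − 2.89²) = 295000 − 104000 = 191000 Pa.

P₂ ≈ 191000 Pa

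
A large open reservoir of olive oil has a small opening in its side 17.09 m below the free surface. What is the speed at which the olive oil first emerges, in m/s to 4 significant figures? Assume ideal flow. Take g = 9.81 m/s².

v ≈ 18.31 m/s

With the surface at rest and both surface and jet at atmospheric pressure, Bernoulli gives ρg h = ½ρv², so v = √(2gh) = √(2·9.81·17.09) = 18.31 m/s.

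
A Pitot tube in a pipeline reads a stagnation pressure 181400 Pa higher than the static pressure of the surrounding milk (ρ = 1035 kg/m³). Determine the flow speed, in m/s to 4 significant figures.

v ≈ 18.72 m/s

At the stagnation point the flow is brought to rest, so Bernoulli gives P_stag − P_static = ½ρv².
v = √(2ΔP/ρ) = √(2·181400/1035) = 18.72 m/s.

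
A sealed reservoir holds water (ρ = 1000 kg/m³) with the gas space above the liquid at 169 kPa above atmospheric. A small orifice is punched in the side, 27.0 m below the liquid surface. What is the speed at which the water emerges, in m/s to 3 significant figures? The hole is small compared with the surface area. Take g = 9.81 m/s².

Take point 1 at the surface (v₁ ≈ 0) and point 2 at the hole (at atmospheric pressure). Bernoulli: P₁ + ρg h = P_atm + ½ρv₂².
With P₁ − P_atm = 169000 Pa, v₂ = √(2gh + 2ΔP/ρ) = √(2·9.81·27.0 + 2·169000/1000) = 29.5 m/s.

v = 29.5 m/s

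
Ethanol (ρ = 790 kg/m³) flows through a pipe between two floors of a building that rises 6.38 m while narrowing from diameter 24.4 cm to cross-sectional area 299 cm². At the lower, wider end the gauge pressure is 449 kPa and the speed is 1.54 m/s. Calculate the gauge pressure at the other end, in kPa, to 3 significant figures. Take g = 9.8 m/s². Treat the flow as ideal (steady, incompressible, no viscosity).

The volume flow rate is constant, so v₂ = (A₁/A₂)v₁ = (468/299)·1.54 = 2.41 m/s.
Energy conservation along the streamline gives P₂ = P₁ − ½ρ(v₂² − v₁²) − ρg(h₂ − h₁).
P₂ = 449000 + ½·790·(1.54² − 2.41²) − 790·9.8·(+6.38) = 449000 + (-1350) − (49400) = 398000 Pa.

P₂ ≈ 398 kPa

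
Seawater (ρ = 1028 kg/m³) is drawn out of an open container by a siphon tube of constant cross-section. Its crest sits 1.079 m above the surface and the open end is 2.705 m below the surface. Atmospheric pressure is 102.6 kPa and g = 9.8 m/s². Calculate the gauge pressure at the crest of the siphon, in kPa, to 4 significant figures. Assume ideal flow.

P_gauge ≈ -38.12 kPa

The outlet speed comes from Torricelli: v = √(2g·2.705) = 7.281 m/s.
Continuity keeps v the same throughout the tube; from surface to crest, P_atm + 0 = P_top + ½ρv² + ρg·h_top.
P_top = 102600 − ½·1028·7.281² − 1028·9.8·1.079 = 64480 Pa. So P_gauge = P_top − P_atm = -38120 Pa.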